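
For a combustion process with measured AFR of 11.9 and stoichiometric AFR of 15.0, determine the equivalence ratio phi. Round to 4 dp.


phi = AFR_stoich / AFR_actual
phi = 15.0 / 11.9 = 1.2605


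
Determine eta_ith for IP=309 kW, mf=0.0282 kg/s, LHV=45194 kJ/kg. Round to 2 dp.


eta_ith = (IP / (mf * LHV)) * 100
Denominator = 0.0282 * 45194 = 1274.4708 kW
eta_ith = (309 / 1274.4708) * 100 = 24.25%


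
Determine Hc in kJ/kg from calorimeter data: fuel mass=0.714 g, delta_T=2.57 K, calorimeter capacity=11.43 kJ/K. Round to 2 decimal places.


Hc = C_cal * delta_T / m_fuel
Q_released = 11.43 * 2.57 = 29.3751 kJ
m_fuel = 0.714 g = 0.714/1000 kg = 0.000714 kg
Hc = 29.3751 / 0.000714 = 41141.60 kJ/kg


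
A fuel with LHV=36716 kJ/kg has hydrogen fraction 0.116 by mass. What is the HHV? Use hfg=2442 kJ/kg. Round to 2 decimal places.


HHV = LHV + hfg * 9 * H
Water addition = 2442 * 9 * 0.116 = 2549.448 kJ/kg
HHV = 36716 + 2549.448 = 39265.45 kJ/kg


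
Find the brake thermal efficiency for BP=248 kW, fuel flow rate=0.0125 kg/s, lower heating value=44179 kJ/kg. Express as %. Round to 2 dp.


eta_BTE = (BP / (mf * LHV)) * 100
Denominator = 0.0125 * 44179 = 552.2375 kW
eta_BTE = (248 / 552.2375) * 100 = 44.91%


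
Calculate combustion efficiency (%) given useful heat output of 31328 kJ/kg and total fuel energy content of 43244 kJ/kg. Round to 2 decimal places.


Efficiency = (Q_useful / Q_fuel) * 100
Efficiency = (31328 / 43244) * 100
Efficiency = 0.7244 * 100 = 72.44%


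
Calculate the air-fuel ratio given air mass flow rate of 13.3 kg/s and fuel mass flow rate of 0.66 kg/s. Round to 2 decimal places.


AFR = m_air / m_fuel
AFR = 13.3 / 0.66 = 20.15


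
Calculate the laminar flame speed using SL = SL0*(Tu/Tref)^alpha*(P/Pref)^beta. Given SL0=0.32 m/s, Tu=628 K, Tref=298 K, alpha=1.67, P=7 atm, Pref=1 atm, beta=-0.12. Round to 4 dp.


SL = SL0 * (Tu/Tref)^alpha * (P/Pref)^beta
T ratio = 628/298 = 2.10738255
(T ratio)^alpha = 2.10738255^1.67 = 3.472573
(P/Pref)^beta = 7^(-0.12) = 0.791750
SL = 0.32 * 3.472573 * 0.791750 = 0.8798 m/s


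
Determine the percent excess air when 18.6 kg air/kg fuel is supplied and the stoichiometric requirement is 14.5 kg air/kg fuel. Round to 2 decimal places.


Excess air = actual - stoichiometric = 18.6 - 14.5 = 4.10 kg/kg fuel
Excess air % = (excess / stoich) * 100 = (4.10 / 14.5) * 100 = 28.28%


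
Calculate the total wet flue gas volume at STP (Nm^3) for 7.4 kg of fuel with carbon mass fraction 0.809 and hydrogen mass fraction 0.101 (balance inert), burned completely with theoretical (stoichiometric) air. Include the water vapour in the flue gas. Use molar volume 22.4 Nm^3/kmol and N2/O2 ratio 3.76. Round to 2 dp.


Per kg fuel: CO2 = (C/12 kmol)*22.4 = (0.809/12)*22.4 = 1.51013 Nm^3
Per kg fuel: H2O = (H/2 kmol)*22.4 = (0.101/2)*22.4 = 1.13120 Nm^3
O2 needed per kg fuel = C/12 + H/4 = 0.809/12 + 0.101/4 = 0.09266667 kmol
Per kg fuel: N2 = O2*3.76*22.4 = 0.09266667*3.76*22.4 = 7.80476 Nm^3
Total per kg = 1.51013 + 1.13120 + 7.80476 = 10.44609 Nm^3
Total = 10.44609 * 7.4 = 77.30 Nm^3


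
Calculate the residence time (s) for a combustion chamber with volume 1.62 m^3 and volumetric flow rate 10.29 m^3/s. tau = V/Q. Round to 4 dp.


tau = V / Q_flow
tau = 1.62 / 10.29 = 0.1574 s


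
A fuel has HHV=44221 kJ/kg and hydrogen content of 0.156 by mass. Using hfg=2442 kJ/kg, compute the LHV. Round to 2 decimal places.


LHV = HHV - hfg * 9 * H
Water correction = 2442 * 9 * 0.156 = 3428.568 kJ/kg
LHV = 44221 - 3428.568 = 40792.43 kJ/kg


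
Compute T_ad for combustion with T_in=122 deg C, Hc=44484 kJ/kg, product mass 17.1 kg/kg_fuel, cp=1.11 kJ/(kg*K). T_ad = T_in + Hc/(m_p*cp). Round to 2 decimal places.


T_ad = T_in + Hc / (m_p * cp)
Denominator = 17.1 * 1.11 = 18.9810
Temperature rise = 44484 / 18.9810 = 2343.61 K
T_ad = 122 + 2343.61 = 2465.61 deg C


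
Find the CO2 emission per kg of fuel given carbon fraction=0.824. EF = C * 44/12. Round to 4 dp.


EF = C_frac * (M_CO2 / M_C)
EF = 0.824 * (44/12)
EF = 0.824 * 3.666667 = 3.0213 kg_CO2/kg_fuel


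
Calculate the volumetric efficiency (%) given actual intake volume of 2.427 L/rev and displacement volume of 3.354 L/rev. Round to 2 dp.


eta_v = (V_actual / V_disp) * 100
Ratio = 2.427 / 3.354 = 0.7236
eta_v = 0.7236 * 100 = 72.36%


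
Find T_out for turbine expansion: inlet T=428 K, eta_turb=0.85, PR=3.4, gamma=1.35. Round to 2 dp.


T_out = T_in * (1 - eta * (1 - PR^(-(gamma-1)/gamma)))
Exponent = -(1.35-1)/1.35 = -0.25925926
PR^exp = 3.4^(-0.25925926) = 0.72813041
Factor = 1 - 0.85*(1 - 0.72813041) = 0.76891085
T_out = 428 * 0.76891085 = 329.09 K


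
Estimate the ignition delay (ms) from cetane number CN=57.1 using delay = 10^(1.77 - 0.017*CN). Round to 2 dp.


delay = 10^(1.77 - 0.017*CN)
Exponent = 1.77 - 0.017*57.1 = 0.7993
delay = 10^0.7993 = 6.30 ms


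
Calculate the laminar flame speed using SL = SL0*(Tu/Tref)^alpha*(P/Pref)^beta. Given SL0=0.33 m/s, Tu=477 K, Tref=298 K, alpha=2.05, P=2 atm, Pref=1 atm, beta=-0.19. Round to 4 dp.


SL = SL0 * (Tu/Tref)^alpha * (P/Pref)^beta
T ratio = 477/298 = 1.60067114
(T ratio)^alpha = 1.60067114^2.05 = 2.623127
(P/Pref)^beta = 2^(-0.19) = 0.876606
SL = 0.33 * 2.623127 * 0.876606 = 0.7588 m/s


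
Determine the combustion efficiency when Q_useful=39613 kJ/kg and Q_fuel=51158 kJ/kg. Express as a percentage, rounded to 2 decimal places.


Efficiency = (Q_useful / Q_fuel) * 100
Efficiency = (39613 / 51158) * 100
Efficiency = 0.7743 * 100 = 77.43%


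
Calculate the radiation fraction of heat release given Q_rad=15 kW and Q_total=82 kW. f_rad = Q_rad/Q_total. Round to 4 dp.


f_rad = Q_rad / Q_total
f_rad = 15 / 82 = 0.1829


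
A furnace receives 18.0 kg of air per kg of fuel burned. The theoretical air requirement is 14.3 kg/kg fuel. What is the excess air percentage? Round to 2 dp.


Excess air = actual - stoichiometric = 18.0 - 14.3 = 3.70 kg/kg fuel
Excess air % = (excess / stoich) * 100 = (3.70 / 14.3) * 100 = 25.87%


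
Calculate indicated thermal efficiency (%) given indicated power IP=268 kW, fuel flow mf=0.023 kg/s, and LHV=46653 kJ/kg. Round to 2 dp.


eta_ith = (IP / (mf * LHV)) * 100
Denominator = 0.023 * 46653 = 1073.0190 kW
eta_ith = (268 / 1073.0190) * 100 = 24.98%


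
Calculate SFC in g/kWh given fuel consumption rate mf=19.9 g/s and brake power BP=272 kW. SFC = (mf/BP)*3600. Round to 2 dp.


SFC = (mf / BP) * 3600
Rate = 19.9 / 272 = 0.073162 g/(s*kW)
SFC = 0.073162 * 3600 = 263.38 g/kWh


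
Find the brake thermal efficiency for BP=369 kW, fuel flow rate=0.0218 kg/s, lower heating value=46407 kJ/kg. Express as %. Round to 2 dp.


eta_BTE = (BP / (mf * LHV)) * 100
Denominator = 0.0218 * 46407 = 1011.6726 kW
eta_BTE = (369 / 1011.6726) * 100 = 36.47%


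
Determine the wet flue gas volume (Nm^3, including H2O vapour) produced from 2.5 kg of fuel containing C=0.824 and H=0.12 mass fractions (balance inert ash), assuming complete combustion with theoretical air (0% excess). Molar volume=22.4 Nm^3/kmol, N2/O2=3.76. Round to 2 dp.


Per kg fuel: CO2 = (C/12 kmol)*22.4 = (0.824/12)*22.4 = 1.53813 Nm^3
Per kg fuel: H2O = (H/2 kmol)*22.4 = (0.12/2)*22.4 = 1.34400 Nm^3
O2 needed per kg fuel = C/12 + H/4 = 0.824/12 + 0.12/4 = 0.09866667 kmol
Per kg fuel: N2 = O2*3.76*22.4 = 0.09866667*3.76*22.4 = 8.31010 Nm^3
Total per kg = 1.53813 + 1.34400 + 8.31010 = 11.19223 Nm^3
Total = 11.19223 * 2.5 = 27.98 Nm^3


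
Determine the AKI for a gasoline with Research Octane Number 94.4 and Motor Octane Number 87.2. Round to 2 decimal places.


AKI = (RON + MON) / 2
AKI = (94.4 + 87.2) / 2
AKI = 181.6 / 2 = 90.80


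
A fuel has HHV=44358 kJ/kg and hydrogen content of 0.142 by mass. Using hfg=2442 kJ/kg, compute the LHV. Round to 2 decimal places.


LHV = HHV - hfg * 9 * H
Water correction = 2442 * 9 * 0.142 = 3120.876 kJ/kg
LHV = 44358 - 3120.876 = 41237.12 kJ/kg


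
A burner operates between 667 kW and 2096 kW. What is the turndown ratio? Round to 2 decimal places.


TDR = Q_max / Q_min
TDR = 2096 / 667 = 3.14


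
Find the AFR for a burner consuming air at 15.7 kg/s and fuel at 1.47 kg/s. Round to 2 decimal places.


AFR = m_air / m_fuel
AFR = 15.7 / 1.47 = 10.68


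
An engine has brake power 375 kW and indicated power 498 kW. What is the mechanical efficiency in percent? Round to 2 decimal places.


eta_mech = (BP / IP) * 100
Ratio = 375 / 498 = 0.7530
eta_mech = 0.7530 * 100 = 75.30%


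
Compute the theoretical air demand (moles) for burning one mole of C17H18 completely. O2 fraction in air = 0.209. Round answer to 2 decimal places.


Balanced combustion: C17H18 + 21.5 O2 -> 17 CO2 + 9 H2O
O2 needed = C + H/4 = 17 + 18/4 = 21.50 moles
Air moles = O2 / 0.209 = 21.50 / 0.209 = 102.87 moles air


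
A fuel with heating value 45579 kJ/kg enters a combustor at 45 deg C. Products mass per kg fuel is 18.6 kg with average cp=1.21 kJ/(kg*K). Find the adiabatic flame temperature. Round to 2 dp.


T_ad = T_in + Hc / (m_p * cp)
Denominator = 18.6 * 1.21 = 22.5060
Temperature rise = 45579 / 22.5060 = 2025.19 K
T_ad = 45 + 2025.19 = 2070.19 deg C


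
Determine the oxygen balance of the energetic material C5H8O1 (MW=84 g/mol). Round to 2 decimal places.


OB = -1600 * (2C + H/2 - O) / MW
Inner = 2*5 + 8/2 - 1 = 13.00
OB = -1600 * 13.00 / 84 = -247.62%


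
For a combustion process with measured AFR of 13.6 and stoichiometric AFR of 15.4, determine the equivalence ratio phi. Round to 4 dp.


phi = AFR_stoich / AFR_actual
phi = 15.4 / 13.6 = 1.1324


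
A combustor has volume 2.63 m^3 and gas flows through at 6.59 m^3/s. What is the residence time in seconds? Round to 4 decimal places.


tau = V / Q_flow
tau = 2.63 / 6.59 = 0.3991 s


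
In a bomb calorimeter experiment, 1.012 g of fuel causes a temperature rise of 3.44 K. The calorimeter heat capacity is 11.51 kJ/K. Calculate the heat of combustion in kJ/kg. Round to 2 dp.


Hc = C_cal * delta_T / m_fuel
Q_released = 11.51 * 3.44 = 39.5944 kJ
m_fuel = 1.012 g = 1.012/1000 kg = 0.001012 kg
Hc = 39.5944 / 0.001012 = 39124.90 kJ/kg


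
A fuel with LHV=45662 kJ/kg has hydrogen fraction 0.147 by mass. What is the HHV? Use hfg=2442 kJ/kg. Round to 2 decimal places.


HHV = LHV + hfg * 9 * H
Water addition = 2442 * 9 * 0.147 = 3230.766 kJ/kg
HHV = 45662 + 3230.766 = 48892.77 kJ/kg


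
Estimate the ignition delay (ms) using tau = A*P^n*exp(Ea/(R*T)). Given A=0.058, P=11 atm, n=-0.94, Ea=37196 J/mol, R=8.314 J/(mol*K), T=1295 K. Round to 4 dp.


tau = A * P^n * exp(Ea/(R*T))
P^n = 11^(-0.94) = 0.10497621
Ea/(R*T) = 37196/(8.314*1295) = 3.454749
exp(Ea/(R*T)) = 31.650331
tau = 0.058 * 0.10497621 * 31.650331 = 0.1927 ms


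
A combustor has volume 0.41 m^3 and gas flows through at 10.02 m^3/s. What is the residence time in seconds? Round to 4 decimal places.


tau = V / Q_flow
tau = 0.41 / 10.02 = 0.0409 s


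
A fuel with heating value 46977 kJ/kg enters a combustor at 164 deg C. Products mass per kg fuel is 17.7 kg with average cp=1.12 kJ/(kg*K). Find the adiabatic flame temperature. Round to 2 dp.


T_ad = T_in + Hc / (m_p * cp)
Denominator = 17.7 * 1.12 = 19.8240
Temperature rise = 46977 / 19.8240 = 2369.70 K
T_ad = 164 + 2369.70 = 2533.70 deg C


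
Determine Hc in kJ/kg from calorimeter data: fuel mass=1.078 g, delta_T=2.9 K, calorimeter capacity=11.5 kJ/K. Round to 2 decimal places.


Hc = C_cal * delta_T / m_fuel
Q_released = 11.5 * 2.9 = 33.3500 kJ
m_fuel = 1.078 g = 1.078/1000 kg = 0.001078 kg
Hc = 33.3500 / 0.001078 = 30936.92 kJ/kg


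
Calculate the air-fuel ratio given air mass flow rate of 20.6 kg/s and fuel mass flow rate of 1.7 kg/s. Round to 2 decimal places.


AFR = m_air / m_fuel
AFR = 20.6 / 1.7 = 12.12


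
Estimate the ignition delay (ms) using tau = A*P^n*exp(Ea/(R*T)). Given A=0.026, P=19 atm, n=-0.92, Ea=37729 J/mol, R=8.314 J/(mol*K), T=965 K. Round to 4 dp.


tau = A * P^n * exp(Ea/(R*T))
P^n = 19^(-0.92) = 0.06661111
Ea/(R*T) = 37729/(8.314*965) = 4.702599
exp(Ea/(R*T)) = 110.233313
tau = 0.026 * 0.06661111 * 110.233313 = 0.1909 ms


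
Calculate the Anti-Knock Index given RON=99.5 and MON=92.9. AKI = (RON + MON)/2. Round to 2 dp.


AKI = (RON + MON) / 2
AKI = (99.5 + 92.9) / 2
AKI = 192.4 / 2 = 96.20


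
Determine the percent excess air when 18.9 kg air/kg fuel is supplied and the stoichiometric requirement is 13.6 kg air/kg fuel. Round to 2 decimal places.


Excess air = actual - stoichiometric = 18.9 - 13.6 = 5.30 kg/kg fuel
Excess air % = (excess / stoich) * 100 = (5.30 / 13.6) * 100 = 38.97%


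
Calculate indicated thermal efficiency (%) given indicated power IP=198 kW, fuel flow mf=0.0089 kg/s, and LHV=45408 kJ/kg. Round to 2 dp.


eta_ith = (IP / (mf * LHV)) * 100
Denominator = 0.0089 * 45408 = 404.1312 kW
eta_ith = (198 / 404.1312) * 100 = 48.99%


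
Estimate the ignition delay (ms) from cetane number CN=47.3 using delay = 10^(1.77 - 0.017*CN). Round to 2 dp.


delay = 10^(1.77 - 0.017*CN)
Exponent = 1.77 - 0.017*47.3 = 0.9659
delay = 10^0.9659 = 9.24 ms


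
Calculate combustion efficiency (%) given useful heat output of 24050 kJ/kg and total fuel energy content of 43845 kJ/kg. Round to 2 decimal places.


Efficiency = (Q_useful / Q_fuel) * 100
Efficiency = (24050 / 43845) * 100
Efficiency = 0.5485 * 100 = 54.85%


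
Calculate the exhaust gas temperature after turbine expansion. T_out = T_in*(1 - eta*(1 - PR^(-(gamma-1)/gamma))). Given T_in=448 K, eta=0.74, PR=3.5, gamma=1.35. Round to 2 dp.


T_out = T_in * (1 - eta * (1 - PR^(-(gamma-1)/gamma)))
Exponent = -(1.35-1)/1.35 = -0.25925926
PR^exp = 3.5^(-0.25925926) = 0.72267881
Factor = 1 - 0.74*(1 - 0.72267881) = 0.79478232
T_out = 448 * 0.79478232 = 356.06 K


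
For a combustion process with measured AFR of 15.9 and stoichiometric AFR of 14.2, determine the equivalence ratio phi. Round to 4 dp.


phi = AFR_stoich / AFR_actual
phi = 14.2 / 15.9 = 0.8931


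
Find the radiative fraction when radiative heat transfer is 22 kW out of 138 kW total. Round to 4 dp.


f_rad = Q_rad / Q_total
f_rad = 22 / 138 = 0.1594


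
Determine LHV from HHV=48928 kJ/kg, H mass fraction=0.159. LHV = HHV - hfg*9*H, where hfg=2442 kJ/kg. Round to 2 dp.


LHV = HHV - hfg * 9 * H
Water correction = 2442 * 9 * 0.159 = 3494.502 kJ/kg
LHV = 48928 - 3494.502 = 45433.50 kJ/kg


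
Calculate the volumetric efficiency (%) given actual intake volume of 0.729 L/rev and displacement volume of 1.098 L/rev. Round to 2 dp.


eta_v = (V_actual / V_disp) * 100
Ratio = 0.729 / 1.098 = 0.6639
eta_v = 0.6639 * 100 = 66.39%


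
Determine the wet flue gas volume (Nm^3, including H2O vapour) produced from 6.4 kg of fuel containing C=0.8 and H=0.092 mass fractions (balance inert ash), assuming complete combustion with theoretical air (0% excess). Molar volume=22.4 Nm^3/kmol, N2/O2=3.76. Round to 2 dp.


Per kg fuel: CO2 = (C/12 kmol)*22.4 = (0.8/12)*22.4 = 1.49333 Nm^3
Per kg fuel: H2O = (H/2 kmol)*22.4 = (0.092/2)*22.4 = 1.03040 Nm^3
O2 needed per kg fuel = C/12 + H/4 = 0.8/12 + 0.092/4 = 0.08966667 kmol
Per kg fuel: N2 = O2*3.76*22.4 = 0.08966667*3.76*22.4 = 7.55209 Nm^3
Total per kg = 1.49333 + 1.03040 + 7.55209 = 10.07582 Nm^3
Total = 10.07582 * 6.4 = 64.49 Nm^3


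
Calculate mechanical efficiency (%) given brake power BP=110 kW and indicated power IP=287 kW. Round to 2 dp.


eta_mech = (BP / IP) * 100
Ratio = 110 / 287 = 0.3833
eta_mech = 0.3833 * 100 = 38.33%


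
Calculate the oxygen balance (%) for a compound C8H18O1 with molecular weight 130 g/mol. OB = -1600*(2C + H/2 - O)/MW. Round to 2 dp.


OB = -1600 * (2C + H/2 - O) / MW
Inner = 2*8 + 18/2 - 1 = 24.00
OB = -1600 * 24.00 / 130 = -295.38%


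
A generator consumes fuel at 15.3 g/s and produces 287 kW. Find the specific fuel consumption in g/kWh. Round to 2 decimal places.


SFC = (mf / BP) * 3600
Rate = 15.3 / 287 = 0.053310 g/(s*kW)
SFC = 0.053310 * 3600 = 191.92 g/kWh


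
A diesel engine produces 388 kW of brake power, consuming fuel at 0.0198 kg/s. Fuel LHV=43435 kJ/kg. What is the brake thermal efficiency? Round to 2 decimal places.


eta_BTE = (BP / (mf * LHV)) * 100
Denominator = 0.0198 * 43435 = 860.0130 kW
eta_BTE = (388 / 860.0130) * 100 = 45.12%


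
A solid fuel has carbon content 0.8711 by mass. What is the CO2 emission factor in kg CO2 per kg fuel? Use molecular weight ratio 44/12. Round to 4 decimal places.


EF = C_frac * (M_CO2 / M_C)
EF = 0.8711 * (44/12)
EF = 0.8711 * 3.666667 = 3.1940 kg_CO2/kg_fuel


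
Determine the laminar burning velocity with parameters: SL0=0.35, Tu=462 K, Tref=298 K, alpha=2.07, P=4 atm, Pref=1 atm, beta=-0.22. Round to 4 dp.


SL = SL0 * (Tu/Tref)^alpha * (P/Pref)^beta
T ratio = 462/298 = 1.55033557
(T ratio)^alpha = 1.55033557^2.07 = 2.478456
(P/Pref)^beta = 4^(-0.22) = 0.737135
SL = 0.35 * 2.478456 * 0.737135 = 0.6394 m/s


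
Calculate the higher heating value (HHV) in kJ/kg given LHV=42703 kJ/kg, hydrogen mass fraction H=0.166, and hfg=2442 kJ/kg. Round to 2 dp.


HHV = LHV + hfg * 9 * H
Water addition = 2442 * 9 * 0.166 = 3648.348 kJ/kg
HHV = 42703 + 3648.348 = 46351.35 kJ/kg


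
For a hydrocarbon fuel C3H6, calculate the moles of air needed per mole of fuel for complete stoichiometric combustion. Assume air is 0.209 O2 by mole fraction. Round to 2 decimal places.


Balanced combustion: C3H6 + 4.5 O2 -> 3 CO2 + 3 H2O
O2 needed = C + H/4 = 3 + 6/4 = 4.50 moles
Air moles = O2 / 0.209 = 4.50 / 0.209 = 21.53 moles air


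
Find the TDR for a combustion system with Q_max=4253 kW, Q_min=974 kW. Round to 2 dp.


TDR = Q_max / Q_min
TDR = 4253 / 974 = 4.37


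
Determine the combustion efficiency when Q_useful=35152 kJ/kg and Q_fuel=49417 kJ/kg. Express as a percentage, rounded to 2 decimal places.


Efficiency = (Q_useful / Q_fuel) * 100
Efficiency = (35152 / 49417) * 100
Efficiency = 0.7113 * 100 = 71.13%


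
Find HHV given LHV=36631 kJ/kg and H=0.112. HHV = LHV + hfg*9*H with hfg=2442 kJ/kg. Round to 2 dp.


HHV = LHV + hfg * 9 * H
Water addition = 2442 * 9 * 0.112 = 2461.536 kJ/kg
HHV = 36631 + 2461.536 = 39092.54 kJ/kg


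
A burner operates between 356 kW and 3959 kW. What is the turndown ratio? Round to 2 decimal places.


TDR = Q_max / Q_min
TDR = 3959 / 356 = 11.12


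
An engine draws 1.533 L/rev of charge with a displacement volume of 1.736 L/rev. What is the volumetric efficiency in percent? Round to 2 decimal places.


eta_v = (V_actual / V_disp) * 100
Ratio = 1.533 / 1.736 = 0.8831
eta_v = 0.8831 * 100 = 88.31%


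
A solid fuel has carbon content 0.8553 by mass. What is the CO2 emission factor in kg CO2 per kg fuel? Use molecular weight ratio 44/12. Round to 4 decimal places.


EF = C_frac * (M_CO2 / M_C)
EF = 0.8553 * (44/12)
EF = 0.8553 * 3.666667 = 3.1361 kg_CO2/kg_fuel


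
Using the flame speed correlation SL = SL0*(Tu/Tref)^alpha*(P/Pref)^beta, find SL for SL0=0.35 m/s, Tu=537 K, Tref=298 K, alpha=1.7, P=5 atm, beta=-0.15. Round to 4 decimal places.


SL = SL0 * (Tu/Tref)^alpha * (P/Pref)^beta
T ratio = 537/298 = 1.80201342
(T ratio)^alpha = 1.80201342^1.7 = 2.721377
(P/Pref)^beta = 5^(-0.15) = 0.785515
SL = 0.35 * 2.721377 * 0.785515 = 0.7482 m/s


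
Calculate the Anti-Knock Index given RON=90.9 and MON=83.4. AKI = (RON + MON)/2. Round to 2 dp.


AKI = (RON + MON) / 2
AKI = (90.9 + 83.4) / 2
AKI = 174.3 / 2 = 87.15


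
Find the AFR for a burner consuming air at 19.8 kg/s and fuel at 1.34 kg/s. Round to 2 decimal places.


AFR = m_air / m_fuel
AFR = 19.8 / 1.34 = 14.78


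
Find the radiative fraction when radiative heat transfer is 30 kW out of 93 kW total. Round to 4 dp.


f_rad = Q_rad / Q_total
f_rad = 30 / 93 = 0.3226


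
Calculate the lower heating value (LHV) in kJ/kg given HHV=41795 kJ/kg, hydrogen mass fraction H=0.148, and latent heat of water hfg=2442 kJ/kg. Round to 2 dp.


LHV = HHV - hfg * 9 * H
Water correction = 2442 * 9 * 0.148 = 3252.744 kJ/kg
LHV = 41795 - 3252.744 = 38542.26 kJ/kg


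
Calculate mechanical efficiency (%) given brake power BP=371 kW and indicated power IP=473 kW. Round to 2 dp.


eta_mech = (BP / IP) * 100
Ratio = 371 / 473 = 0.7844
eta_mech = 0.7844 * 100 = 78.44%


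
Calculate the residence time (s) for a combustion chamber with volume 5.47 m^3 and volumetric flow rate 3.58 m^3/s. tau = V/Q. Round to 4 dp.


tau = V / Q_flow
tau = 5.47 / 3.58 = 1.5279 s


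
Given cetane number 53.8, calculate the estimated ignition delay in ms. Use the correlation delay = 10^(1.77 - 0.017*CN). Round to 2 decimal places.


delay = 10^(1.77 - 0.017*CN)
Exponent = 1.77 - 0.017*53.8 = 0.8554
delay = 10^0.8554 = 7.17 ms


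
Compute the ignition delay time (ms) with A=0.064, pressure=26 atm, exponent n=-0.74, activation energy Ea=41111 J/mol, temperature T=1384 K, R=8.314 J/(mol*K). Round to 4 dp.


tau = A * P^n * exp(Ea/(R*T))
P^n = 26^(-0.74) = 0.08972629
Ea/(R*T) = 41111/(8.314*1384) = 3.572827
exp(Ea/(R*T)) = 35.617124
tau = 0.064 * 0.08972629 * 35.617124 = 0.2045 ms


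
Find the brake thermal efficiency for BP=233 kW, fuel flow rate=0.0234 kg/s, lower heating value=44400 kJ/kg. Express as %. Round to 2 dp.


eta_BTE = (BP / (mf * LHV)) * 100
Denominator = 0.0234 * 44400 = 1038.9600 kW
eta_BTE = (233 / 1038.9600) * 100 = 22.43%


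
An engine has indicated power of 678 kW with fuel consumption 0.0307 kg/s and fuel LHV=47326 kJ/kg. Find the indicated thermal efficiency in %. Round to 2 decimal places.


eta_ith = (IP / (mf * LHV)) * 100
Denominator = 0.0307 * 47326 = 1452.9082 kW
eta_ith = (678 / 1452.9082) * 100 = 46.67%


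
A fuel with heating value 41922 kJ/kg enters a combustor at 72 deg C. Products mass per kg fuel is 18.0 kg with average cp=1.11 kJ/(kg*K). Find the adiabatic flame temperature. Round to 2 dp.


T_ad = T_in + Hc / (m_p * cp)
Denominator = 18.0 * 1.11 = 19.9800
Temperature rise = 41922 / 19.9800 = 2098.20 K
T_ad = 72 + 2098.20 = 2170.20 deg C


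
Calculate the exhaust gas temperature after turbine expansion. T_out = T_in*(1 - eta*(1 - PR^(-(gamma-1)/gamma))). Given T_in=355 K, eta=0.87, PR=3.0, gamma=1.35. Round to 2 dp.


T_out = T_in * (1 - eta * (1 - PR^(-(gamma-1)/gamma)))
Exponent = -(1.35-1)/1.35 = -0.25925926
PR^exp = 3.0^(-0.25925926) = 0.75214556
Factor = 1 - 0.87*(1 - 0.75214556) = 0.78436664
T_out = 355 * 0.78436664 = 278.45 K


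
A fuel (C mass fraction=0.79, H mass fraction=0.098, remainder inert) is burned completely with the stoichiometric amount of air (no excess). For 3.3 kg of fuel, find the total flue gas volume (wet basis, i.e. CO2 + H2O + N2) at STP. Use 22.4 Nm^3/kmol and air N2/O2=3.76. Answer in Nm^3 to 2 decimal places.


Per kg fuel: CO2 = (C/12 kmol)*22.4 = (0.79/12)*22.4 = 1.47467 Nm^3
Per kg fuel: H2O = (H/2 kmol)*22.4 = (0.098/2)*22.4 = 1.09760 Nm^3
O2 needed per kg fuel = C/12 + H/4 = 0.79/12 + 0.098/4 = 0.09033333 kmol
Per kg fuel: N2 = O2*3.76*22.4 = 0.09033333*3.76*22.4 = 7.60823 Nm^3
Total per kg = 1.47467 + 1.09760 + 7.60823 = 10.18050 Nm^3
Total = 10.18050 * 3.3 = 33.60 Nm^3


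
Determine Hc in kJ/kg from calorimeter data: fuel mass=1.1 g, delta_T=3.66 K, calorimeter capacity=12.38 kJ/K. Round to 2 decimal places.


Hc = C_cal * delta_T / m_fuel
Q_released = 12.38 * 3.66 = 45.3108 kJ
m_fuel = 1.1 g = 1.1/1000 kg = 0.001100 kg
Hc = 45.3108 / 0.001100 = 41191.64 kJ/kg


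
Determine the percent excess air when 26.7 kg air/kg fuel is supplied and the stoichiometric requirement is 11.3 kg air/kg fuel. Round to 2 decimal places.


Excess air = actual - stoichiometric = 26.7 - 11.3 = 15.40 kg/kg fuel
Excess air % = (excess / stoich) * 100 = (15.40 / 11.3) * 100 = 136.28%


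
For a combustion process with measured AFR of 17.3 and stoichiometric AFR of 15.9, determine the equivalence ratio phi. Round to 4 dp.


phi = AFR_stoich / AFR_actual
phi = 15.9 / 17.3 = 0.9191


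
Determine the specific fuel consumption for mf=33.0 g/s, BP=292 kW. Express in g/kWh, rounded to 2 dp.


SFC = (mf / BP) * 3600
Rate = 33.0 / 292 = 0.113014 g/(s*kW)
SFC = 0.113014 * 3600 = 406.85 g/kWh


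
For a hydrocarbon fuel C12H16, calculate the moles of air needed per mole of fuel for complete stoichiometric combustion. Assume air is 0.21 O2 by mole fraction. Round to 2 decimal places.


Balanced combustion: C12H16 + 16 O2 -> 12 CO2 + 8 H2O
O2 needed = C + H/4 = 12 + 16/4 = 16.00 moles
Air moles = O2 / 0.21 = 16.00 / 0.21 = 76.19 moles air


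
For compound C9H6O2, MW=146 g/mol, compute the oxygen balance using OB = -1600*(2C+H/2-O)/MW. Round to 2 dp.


OB = -1600 * (2C + H/2 - O) / MW
Inner = 2*9 + 6/2 - 2 = 19.00
OB = -1600 * 19.00 / 146 = -208.22%


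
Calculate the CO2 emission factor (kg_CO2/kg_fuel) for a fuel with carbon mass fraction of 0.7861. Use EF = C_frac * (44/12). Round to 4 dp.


EF = C_frac * (M_CO2 / M_C)
EF = 0.7861 * (44/12)
EF = 0.7861 * 3.666667 = 2.8824 kg_CO2/kg_fuel


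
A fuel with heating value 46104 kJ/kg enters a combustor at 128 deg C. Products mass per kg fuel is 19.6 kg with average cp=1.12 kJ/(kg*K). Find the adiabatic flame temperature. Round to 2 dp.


T_ad = T_in + Hc / (m_p * cp)
Denominator = 19.6 * 1.12 = 21.9520
Temperature rise = 46104 / 21.9520 = 2100.22 K
T_ad = 128 + 2100.22 = 2228.22 deg C


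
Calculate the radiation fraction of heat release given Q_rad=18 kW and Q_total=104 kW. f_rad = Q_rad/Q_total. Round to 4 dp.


f_rad = Q_rad / Q_total
f_rad = 18 / 104 = 0.1731


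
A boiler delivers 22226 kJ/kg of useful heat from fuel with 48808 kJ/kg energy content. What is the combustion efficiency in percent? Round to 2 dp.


Efficiency = (Q_useful / Q_fuel) * 100
Efficiency = (22226 / 48808) * 100
Efficiency = 0.4554 * 100 = 45.54%


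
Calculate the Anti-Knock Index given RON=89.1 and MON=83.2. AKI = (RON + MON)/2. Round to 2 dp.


AKI = (RON + MON) / 2
AKI = (89.1 + 83.2) / 2
AKI = 172.3 / 2 = 86.15


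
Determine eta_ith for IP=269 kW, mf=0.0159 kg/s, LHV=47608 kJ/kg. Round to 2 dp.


eta_ith = (IP / (mf * LHV)) * 100
Denominator = 0.0159 * 47608 = 756.9672 kW
eta_ith = (269 / 756.9672) * 100 = 35.54%


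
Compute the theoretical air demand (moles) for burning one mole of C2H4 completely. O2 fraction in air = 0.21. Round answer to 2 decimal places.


Balanced combustion: C2H4 + 3 O2 -> 2 CO2 + 2 H2O
O2 needed = C + H/4 = 2 + 4/4 = 3.00 moles
Air moles = O2 / 0.21 = 3.00 / 0.21 = 14.29 moles air


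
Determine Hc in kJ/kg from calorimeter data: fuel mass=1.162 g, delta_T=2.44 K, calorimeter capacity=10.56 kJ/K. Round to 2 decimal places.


Hc = C_cal * delta_T / m_fuel
Q_released = 10.56 * 2.44 = 25.7664 kJ
m_fuel = 1.162 g = 1.162/1000 kg = 0.001162 kg
Hc = 25.7664 / 0.001162 = 22174.18 kJ/kg


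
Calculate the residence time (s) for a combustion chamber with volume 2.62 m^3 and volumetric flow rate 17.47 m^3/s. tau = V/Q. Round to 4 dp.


tau = V / Q_flow
tau = 2.62 / 17.47 = 0.1500 s


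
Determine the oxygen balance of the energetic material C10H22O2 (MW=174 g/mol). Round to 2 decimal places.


OB = -1600 * (2C + H/2 - O) / MW
Inner = 2*10 + 22/2 - 2 = 29.00
OB = -1600 * 29.00 / 174 = -266.67%


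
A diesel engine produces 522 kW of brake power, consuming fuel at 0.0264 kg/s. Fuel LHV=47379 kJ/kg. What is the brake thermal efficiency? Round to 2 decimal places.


eta_BTE = (BP / (mf * LHV)) * 100
Denominator = 0.0264 * 47379 = 1250.8056 kW
eta_BTE = (522 / 1250.8056) * 100 = 41.73%


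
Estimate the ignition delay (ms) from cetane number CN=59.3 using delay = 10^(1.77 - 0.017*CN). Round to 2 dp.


delay = 10^(1.77 - 0.017*CN)
Exponent = 1.77 - 0.017*59.3 = 0.7619
delay = 10^0.7619 = 5.78 ms


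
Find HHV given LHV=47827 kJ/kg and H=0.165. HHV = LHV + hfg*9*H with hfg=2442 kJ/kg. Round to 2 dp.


HHV = LHV + hfg * 9 * H
Water addition = 2442 * 9 * 0.165 = 3626.370 kJ/kg
HHV = 47827 + 3626.370 = 51453.37 kJ/kg


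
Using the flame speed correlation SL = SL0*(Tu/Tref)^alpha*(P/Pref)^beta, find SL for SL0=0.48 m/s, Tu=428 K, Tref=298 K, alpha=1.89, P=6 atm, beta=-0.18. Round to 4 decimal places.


SL = SL0 * (Tu/Tref)^alpha * (P/Pref)^beta
T ratio = 428/298 = 1.43624161
(T ratio)^alpha = 1.43624161^1.89 = 1.982257
(P/Pref)^beta = 6^(-0.18) = 0.724324
SL = 0.48 * 1.982257 * 0.724324 = 0.6892 m/s


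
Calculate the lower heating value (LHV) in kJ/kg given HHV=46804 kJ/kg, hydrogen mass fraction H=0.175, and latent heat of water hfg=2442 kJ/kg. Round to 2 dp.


LHV = HHV - hfg * 9 * H
Water correction = 2442 * 9 * 0.175 = 3846.150 kJ/kg
LHV = 46804 - 3846.150 = 42957.85 kJ/kg


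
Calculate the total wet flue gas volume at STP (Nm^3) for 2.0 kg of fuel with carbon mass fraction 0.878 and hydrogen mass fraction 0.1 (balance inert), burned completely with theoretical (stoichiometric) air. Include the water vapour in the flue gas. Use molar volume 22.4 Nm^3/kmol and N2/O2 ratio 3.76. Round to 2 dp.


Per kg fuel: CO2 = (C/12 kmol)*22.4 = (0.878/12)*22.4 = 1.63893 Nm^3
Per kg fuel: H2O = (H/2 kmol)*22.4 = (0.1/2)*22.4 = 1.12000 Nm^3
O2 needed per kg fuel = C/12 + H/4 = 0.878/12 + 0.1/4 = 0.09816667 kmol
Per kg fuel: N2 = O2*3.76*22.4 = 0.09816667*3.76*22.4 = 8.26799 Nm^3
Total per kg = 1.63893 + 1.12000 + 8.26799 = 11.02692 Nm^3
Total = 11.02692 * 2.0 = 22.05 Nm^3


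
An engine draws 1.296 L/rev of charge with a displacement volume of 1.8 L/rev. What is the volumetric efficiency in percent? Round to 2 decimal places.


eta_v = (V_actual / V_disp) * 100
Ratio = 1.296 / 1.8 = 0.7200
eta_v = 0.7200 * 100 = 72.00%


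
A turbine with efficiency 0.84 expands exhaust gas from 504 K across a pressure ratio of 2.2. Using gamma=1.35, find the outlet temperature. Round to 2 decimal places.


T_out = T_in * (1 - eta * (1 - PR^(-(gamma-1)/gamma)))
Exponent = -(1.35-1)/1.35 = -0.25925926
PR^exp = 2.2^(-0.25925926) = 0.81512413
Factor = 1 - 0.84*(1 - 0.81512413) = 0.84470427
T_out = 504 * 0.84470427 = 425.73 K


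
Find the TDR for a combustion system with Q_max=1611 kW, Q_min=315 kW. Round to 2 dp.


TDR = Q_max / Q_min
TDR = 1611 / 315 = 5.11


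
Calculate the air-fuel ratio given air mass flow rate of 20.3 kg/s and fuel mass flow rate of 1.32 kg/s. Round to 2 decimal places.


AFR = m_air / m_fuel
AFR = 20.3 / 1.32 = 15.38


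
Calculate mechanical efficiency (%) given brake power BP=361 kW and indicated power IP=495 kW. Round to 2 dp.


eta_mech = (BP / IP) * 100
Ratio = 361 / 495 = 0.7293
eta_mech = 0.7293 * 100 = 72.93%


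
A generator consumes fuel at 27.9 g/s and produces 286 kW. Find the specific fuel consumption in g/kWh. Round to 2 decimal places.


SFC = (mf / BP) * 3600
Rate = 27.9 / 286 = 0.097552 g/(s*kW)
SFC = 0.097552 * 3600 = 351.19 g/kWh


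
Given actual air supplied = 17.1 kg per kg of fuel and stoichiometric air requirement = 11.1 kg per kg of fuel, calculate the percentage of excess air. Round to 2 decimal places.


Excess air = actual - stoichiometric = 17.1 - 11.1 = 6.00 kg/kg fuel
Excess air % = (excess / stoich) * 100 = (6.00 / 11.1) * 100 = 54.05%


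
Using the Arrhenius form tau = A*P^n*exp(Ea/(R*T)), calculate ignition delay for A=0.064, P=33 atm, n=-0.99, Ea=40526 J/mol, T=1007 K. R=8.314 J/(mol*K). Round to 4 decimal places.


tau = A * P^n * exp(Ea/(R*T))
P^n = 33^(-0.99) = 0.03138132
Ea/(R*T) = 40526/(8.314*1007) = 4.840545
exp(Ea/(R*T)) = 126.538279
tau = 0.064 * 0.03138132 * 126.538279 = 0.2541 ms


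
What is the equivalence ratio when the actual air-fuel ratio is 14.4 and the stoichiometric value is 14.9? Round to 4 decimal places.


phi = AFR_stoich / AFR_actual
phi = 14.9 / 14.4 = 1.0347


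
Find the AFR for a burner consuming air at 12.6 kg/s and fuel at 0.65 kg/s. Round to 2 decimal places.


AFR = m_air / m_fuel
AFR = 12.6 / 0.65 = 19.38


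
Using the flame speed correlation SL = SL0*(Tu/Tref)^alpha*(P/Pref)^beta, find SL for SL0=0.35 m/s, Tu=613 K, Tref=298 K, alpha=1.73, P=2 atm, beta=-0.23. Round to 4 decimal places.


SL = SL0 * (Tu/Tref)^alpha * (P/Pref)^beta
T ratio = 613/298 = 2.05704698
(T ratio)^alpha = 2.05704698^1.73 = 3.482671
(P/Pref)^beta = 2^(-0.23) = 0.852635
SL = 0.35 * 3.482671 * 0.852635 = 1.0393 m/s


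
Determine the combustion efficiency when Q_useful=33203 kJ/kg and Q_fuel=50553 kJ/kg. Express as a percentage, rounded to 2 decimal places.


Efficiency = (Q_useful / Q_fuel) * 100
Efficiency = (33203 / 50553) * 100
Efficiency = 0.6568 * 100 = 65.68%


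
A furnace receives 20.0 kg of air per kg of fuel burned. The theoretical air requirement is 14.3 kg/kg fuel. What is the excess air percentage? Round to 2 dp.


Excess air = actual - stoichiometric = 20.0 - 14.3 = 5.70 kg/kg fuel
Excess air % = (excess / stoich) * 100 = (5.70 / 14.3) * 100 = 39.86%


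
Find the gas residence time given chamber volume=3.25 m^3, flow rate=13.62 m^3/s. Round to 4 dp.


tau = V / Q_flow
tau = 3.25 / 13.62 = 0.2386 s


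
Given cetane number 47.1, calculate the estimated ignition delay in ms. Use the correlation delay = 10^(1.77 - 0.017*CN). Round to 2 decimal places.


delay = 10^(1.77 - 0.017*CN)
Exponent = 1.77 - 0.017*47.1 = 0.9693
delay = 10^0.9693 = 9.32 ms


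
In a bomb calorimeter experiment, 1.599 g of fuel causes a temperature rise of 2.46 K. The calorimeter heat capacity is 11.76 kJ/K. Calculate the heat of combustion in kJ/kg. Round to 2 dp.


Hc = C_cal * delta_T / m_fuel
Q_released = 11.76 * 2.46 = 28.9296 kJ
m_fuel = 1.599 g = 1.599/1000 kg = 0.001599 kg
Hc = 28.9296 / 0.001599 = 18092.31 kJ/kg


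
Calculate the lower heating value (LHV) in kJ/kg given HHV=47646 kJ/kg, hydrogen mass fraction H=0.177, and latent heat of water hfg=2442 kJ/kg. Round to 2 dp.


LHV = HHV - hfg * 9 * H
Water correction = 2442 * 9 * 0.177 = 3890.106 kJ/kg
LHV = 47646 - 3890.106 = 43755.89 kJ/kg


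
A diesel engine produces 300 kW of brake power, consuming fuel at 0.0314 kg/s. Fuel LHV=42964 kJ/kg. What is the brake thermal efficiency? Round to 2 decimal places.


eta_BTE = (BP / (mf * LHV)) * 100
Denominator = 0.0314 * 42964 = 1349.0696 kW
eta_BTE = (300 / 1349.0696) * 100 = 22.24%


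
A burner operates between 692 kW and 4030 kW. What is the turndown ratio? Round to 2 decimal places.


TDR = Q_max / Q_min
TDR = 4030 / 692 = 5.82


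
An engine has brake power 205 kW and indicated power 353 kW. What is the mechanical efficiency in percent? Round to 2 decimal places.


eta_mech = (BP / IP) * 100
Ratio = 205 / 353 = 0.5807
eta_mech = 0.5807 * 100 = 58.07%


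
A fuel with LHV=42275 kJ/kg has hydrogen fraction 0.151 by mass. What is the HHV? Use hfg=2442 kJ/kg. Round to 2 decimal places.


HHV = LHV + hfg * 9 * H
Water addition = 2442 * 9 * 0.151 = 3318.678 kJ/kg
HHV = 42275 + 3318.678 = 45593.68 kJ/kg


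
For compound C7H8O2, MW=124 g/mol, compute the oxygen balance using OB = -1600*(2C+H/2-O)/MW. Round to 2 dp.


OB = -1600 * (2C + H/2 - O) / MW
Inner = 2*7 + 8/2 - 2 = 16.00
OB = -1600 * 16.00 / 124 = -206.45%


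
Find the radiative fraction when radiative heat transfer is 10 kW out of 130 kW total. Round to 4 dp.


f_rad = Q_rad / Q_total
f_rad = 10 / 130 = 0.0769


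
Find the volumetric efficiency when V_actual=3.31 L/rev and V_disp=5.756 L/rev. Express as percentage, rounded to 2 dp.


eta_v = (V_actual / V_disp) * 100
Ratio = 3.31 / 5.756 = 0.5751
eta_v = 0.5751 * 100 = 57.51%


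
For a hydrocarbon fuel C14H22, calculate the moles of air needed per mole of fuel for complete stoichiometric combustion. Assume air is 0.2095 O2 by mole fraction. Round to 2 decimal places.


Balanced combustion: C14H22 + 19.5 O2 -> 14 CO2 + 11 H2O
O2 needed = C + H/4 = 14 + 22/4 = 19.50 moles
Air moles = O2 / 0.2095 = 19.50 / 0.2095 = 93.08 moles air


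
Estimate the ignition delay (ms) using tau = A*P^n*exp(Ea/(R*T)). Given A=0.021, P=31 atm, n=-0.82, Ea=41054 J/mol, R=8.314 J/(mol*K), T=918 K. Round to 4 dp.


tau = A * P^n * exp(Ea/(R*T))
P^n = 31^(-0.82) = 0.05985265
Ea/(R*T) = 41054/(8.314*918) = 5.379015
exp(Ea/(R*T)) = 216.808671
tau = 0.021 * 0.05985265 * 216.808671 = 0.2725 ms


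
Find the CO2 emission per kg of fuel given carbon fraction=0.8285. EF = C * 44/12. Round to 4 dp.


EF = C_frac * (M_CO2 / M_C)
EF = 0.8285 * (44/12)
EF = 0.8285 * 3.666667 = 3.0378 kg_CO2/kg_fuel


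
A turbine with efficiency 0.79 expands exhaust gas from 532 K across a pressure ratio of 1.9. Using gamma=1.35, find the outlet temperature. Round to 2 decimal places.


T_out = T_in * (1 - eta * (1 - PR^(-(gamma-1)/gamma)))
Exponent = -(1.35-1)/1.35 = -0.25925926
PR^exp = 1.9^(-0.25925926) = 0.84670193
Factor = 1 - 0.79*(1 - 0.84670193) = 0.87889452
T_out = 532 * 0.87889452 = 467.57 K


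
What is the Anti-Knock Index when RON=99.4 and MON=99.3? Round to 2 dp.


AKI = (RON + MON) / 2
AKI = (99.4 + 99.3) / 2
AKI = 198.7 / 2 = 99.35


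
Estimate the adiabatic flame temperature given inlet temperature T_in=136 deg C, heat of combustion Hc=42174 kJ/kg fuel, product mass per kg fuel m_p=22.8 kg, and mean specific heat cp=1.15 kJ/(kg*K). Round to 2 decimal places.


T_ad = T_in + Hc / (m_p * cp)
Denominator = 22.8 * 1.15 = 26.2200
Temperature rise = 42174 / 26.2200 = 1608.47 K
T_ad = 136 + 1608.47 = 1744.47 deg C


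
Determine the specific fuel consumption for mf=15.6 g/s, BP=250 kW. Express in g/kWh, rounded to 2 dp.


SFC = (mf / BP) * 3600
Rate = 15.6 / 250 = 0.062400 g/(s*kW)
SFC = 0.062400 * 3600 = 224.64 g/kWh


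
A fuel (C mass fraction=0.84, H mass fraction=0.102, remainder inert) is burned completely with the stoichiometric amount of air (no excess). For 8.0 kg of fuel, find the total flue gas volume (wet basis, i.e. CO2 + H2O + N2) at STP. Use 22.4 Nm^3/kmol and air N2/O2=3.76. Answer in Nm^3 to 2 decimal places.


Per kg fuel: CO2 = (C/12 kmol)*22.4 = (0.84/12)*22.4 = 1.56800 Nm^3
Per kg fuel: H2O = (H/2 kmol)*22.4 = (0.102/2)*22.4 = 1.14240 Nm^3
O2 needed per kg fuel = C/12 + H/4 = 0.84/12 + 0.102/4 = 0.09550000 kmol
Per kg fuel: N2 = O2*3.76*22.4 = 0.09550000*3.76*22.4 = 8.04339 Nm^3
Total per kg = 1.56800 + 1.14240 + 8.04339 = 10.75379 Nm^3
Total = 10.75379 * 8.0 = 86.03 Nm^3


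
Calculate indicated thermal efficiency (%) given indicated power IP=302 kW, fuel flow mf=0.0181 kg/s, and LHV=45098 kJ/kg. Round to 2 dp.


eta_ith = (IP / (mf * LHV)) * 100
Denominator = 0.0181 * 45098 = 816.2738 kW
eta_ith = (302 / 816.2738) * 100 = 37.00%


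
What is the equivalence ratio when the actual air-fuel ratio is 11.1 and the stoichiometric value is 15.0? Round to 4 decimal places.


phi = AFR_stoich / AFR_actual
phi = 15.0 / 11.1 = 1.3514


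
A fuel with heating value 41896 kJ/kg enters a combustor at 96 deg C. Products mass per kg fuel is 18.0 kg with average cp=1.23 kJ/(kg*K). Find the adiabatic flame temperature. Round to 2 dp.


T_ad = T_in + Hc / (m_p * cp)
Denominator = 18.0 * 1.23 = 22.1400
Temperature rise = 41896 / 22.1400 = 1892.32 K
T_ad = 96 + 1892.32 = 1988.32 deg C


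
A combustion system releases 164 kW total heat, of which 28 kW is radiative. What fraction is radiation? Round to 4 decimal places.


f_rad = Q_rad / Q_total
f_rad = 28 / 164 = 0.1707


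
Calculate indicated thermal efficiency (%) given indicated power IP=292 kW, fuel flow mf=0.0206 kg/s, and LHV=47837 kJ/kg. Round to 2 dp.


eta_ith = (IP / (mf * LHV)) * 100
Denominator = 0.0206 * 47837 = 985.4422 kW
eta_ith = (292 / 985.4422) * 100 = 29.63%


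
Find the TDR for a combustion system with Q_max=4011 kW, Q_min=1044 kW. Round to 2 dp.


TDR = Q_max / Q_min
TDR = 4011 / 1044 = 3.84


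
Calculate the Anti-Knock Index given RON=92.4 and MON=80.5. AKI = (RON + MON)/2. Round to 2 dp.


AKI = (RON + MON) / 2
AKI = (92.4 + 80.5) / 2
AKI = 172.9 / 2 = 86.45
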